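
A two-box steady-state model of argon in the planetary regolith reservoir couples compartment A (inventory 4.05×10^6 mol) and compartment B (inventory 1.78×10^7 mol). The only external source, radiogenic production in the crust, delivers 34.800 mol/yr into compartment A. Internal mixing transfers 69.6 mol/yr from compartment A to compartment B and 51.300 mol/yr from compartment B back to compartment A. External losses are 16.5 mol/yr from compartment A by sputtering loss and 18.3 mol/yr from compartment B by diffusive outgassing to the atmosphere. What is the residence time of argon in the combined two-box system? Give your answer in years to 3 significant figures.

628000 yr

Residence time in the combined system uses the total inventory and the total *external* removal — internal exchanges between the two boxes cancel.
M_total = 4.05×10^6 + 1.78×10^7 = 2.1850×10^7 mol.
ΣF_external_out = 16.5 + 18.3 = 34.800 mol/yr.
τ = M_total / ΣF_ext = 2.1850×10^7 / 34.800 = 627900 yr.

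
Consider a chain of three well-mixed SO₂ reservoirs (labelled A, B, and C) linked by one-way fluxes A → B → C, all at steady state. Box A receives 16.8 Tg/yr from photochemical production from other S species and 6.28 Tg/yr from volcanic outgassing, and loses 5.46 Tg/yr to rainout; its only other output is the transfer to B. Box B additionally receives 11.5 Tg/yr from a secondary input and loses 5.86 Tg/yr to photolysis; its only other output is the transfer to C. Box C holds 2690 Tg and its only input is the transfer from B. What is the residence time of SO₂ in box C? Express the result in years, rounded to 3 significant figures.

Box A: F(A→B) = (16.8 + 6.28) − 5.46 = 17.620 Tg/yr.
Box B: F(B→C) = (17.620 + 11.5) − 5.86 = 23.260 Tg/yr.
Box C throughput = its input = 23.260 Tg/yr; τ = 2690 / 23.260 = 115.6 yr.

116 yr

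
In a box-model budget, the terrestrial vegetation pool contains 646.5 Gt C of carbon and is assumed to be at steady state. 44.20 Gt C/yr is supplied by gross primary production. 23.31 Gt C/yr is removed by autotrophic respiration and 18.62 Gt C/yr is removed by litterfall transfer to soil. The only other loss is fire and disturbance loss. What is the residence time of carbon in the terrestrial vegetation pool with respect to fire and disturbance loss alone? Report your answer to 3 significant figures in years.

At steady state ΣF_in = ΣF_out.
ΣF_in = 44.200 Gt C/yr.
Fire and disturbance loss flux = ΣF_in − (23.31 + 18.62) = 44.200 − 41.93 = 2.270 Gt C/yr.
τ = M / F = 646.5 / 2.270 = 284.8 yr.

285 yr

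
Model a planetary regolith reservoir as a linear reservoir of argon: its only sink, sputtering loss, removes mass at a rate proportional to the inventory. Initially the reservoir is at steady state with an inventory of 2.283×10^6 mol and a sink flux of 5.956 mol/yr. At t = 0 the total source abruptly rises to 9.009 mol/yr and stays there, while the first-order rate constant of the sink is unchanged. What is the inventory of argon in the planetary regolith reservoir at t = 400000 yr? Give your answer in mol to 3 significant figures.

3.04×10^6 mol

Residence time τ = M₀/F₀ = 383300 yr. The eventual steady state is M_∞ = M₀·(F₁/F₀) = 2.283×10^6 × 9.009/5.956 = 3.4532×10^6 mol.
The anomaly ΔM(t) = M(t) − M_∞ decays as ΔM₀·e^(−t/τ) with ΔM₀ = 2.283×10^6 − 3.4532×10^6 = −1.170×10^6 mol.
At t = 400000 yr, e^(−t/τ) = e^(−1.044) = 0.3522, so ΔM = −412200 mol and M = 3.4532×10^6 − 412200 = 3.0411×10^6 mol.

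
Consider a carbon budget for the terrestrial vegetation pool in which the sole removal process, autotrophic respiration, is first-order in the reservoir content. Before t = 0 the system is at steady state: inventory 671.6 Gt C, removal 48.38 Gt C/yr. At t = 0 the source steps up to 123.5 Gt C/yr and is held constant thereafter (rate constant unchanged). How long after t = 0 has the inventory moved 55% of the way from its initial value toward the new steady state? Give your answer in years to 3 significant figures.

11.1 yr

τ = M₀/F₀ = 671.6/48.38 = 13.88 yr.
The remaining gap fraction is e^(−t/τ); 55% covered ⇒ e^(−t/τ) = 0.450.
t = −τ ln(0.450) = 13.88 × 0.7985 = 11.08 yr.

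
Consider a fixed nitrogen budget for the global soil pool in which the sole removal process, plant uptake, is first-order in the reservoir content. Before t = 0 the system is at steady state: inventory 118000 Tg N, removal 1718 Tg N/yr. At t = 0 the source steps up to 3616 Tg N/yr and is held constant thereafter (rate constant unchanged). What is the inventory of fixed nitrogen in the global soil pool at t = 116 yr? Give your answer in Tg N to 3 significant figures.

Residence time τ = M₀/F₀ = 68.68 yr. The eventual steady state is M_∞ = M₀·(F₁/F₀) = 118000 × 3616/1718 = 248360 Tg N.
The anomaly ΔM(t) = M(t) − M_∞ decays as ΔM₀·e^(−t/τ) with ΔM₀ = 118000 − 248360 = −130400 Tg N.
At t = 116 yr, e^(−t/τ) = e^(−1.689) = 0.1847, so ΔM = −24080 Tg N and M = 248360 − 24080 = 224280 Tg N.

224000 Tg N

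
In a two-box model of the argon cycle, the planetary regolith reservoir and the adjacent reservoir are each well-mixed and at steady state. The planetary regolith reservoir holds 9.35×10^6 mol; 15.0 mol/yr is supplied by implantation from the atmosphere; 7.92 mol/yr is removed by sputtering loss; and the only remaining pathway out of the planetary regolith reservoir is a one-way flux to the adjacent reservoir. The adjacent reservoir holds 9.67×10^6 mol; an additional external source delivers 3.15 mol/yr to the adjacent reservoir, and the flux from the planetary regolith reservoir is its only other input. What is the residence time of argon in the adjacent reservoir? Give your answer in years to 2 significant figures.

950000 yr

Balance the planetary regolith reservoir: ΣF_in = 15.000 mol/yr.
Flux to the adjacent reservoir = ΣF_in − (7.92) = 7.0800 mol/yr.
Total input to the adjacent reservoir = 7.0800 + 3.15 = 10.230 mol/yr; at steady state this equals its total output.
τ = M / F = 9.67×10^6 / 10.230 = 945300 yr.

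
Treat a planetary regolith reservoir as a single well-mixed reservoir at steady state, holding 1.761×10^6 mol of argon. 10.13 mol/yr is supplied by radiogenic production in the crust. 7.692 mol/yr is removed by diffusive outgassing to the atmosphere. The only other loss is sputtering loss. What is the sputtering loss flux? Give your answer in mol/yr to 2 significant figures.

At steady state ΣF_in = ΣF_out.
ΣF_in = 10.130 mol/yr.
Sputtering loss flux = ΣF_in − (7.692) = 10.130 − 7.692 = 2.438 mol/yr.

2.4 mol/yr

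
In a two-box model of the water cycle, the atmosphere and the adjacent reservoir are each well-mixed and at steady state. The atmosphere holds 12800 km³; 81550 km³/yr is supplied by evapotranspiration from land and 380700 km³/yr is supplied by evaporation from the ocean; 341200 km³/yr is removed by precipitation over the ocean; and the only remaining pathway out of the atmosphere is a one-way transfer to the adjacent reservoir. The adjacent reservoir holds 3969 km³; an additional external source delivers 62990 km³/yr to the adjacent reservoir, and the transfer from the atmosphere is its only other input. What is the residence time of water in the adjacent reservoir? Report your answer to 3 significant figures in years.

Balance the atmosphere: ΣF_in = 81550 + 380700 = 462250 km³/yr.
Transfer to the adjacent reservoir = ΣF_in − (341200) = 121050 km³/yr.
Total input to the adjacent reservoir = 121050 + 62990 = 184040 km³/yr; at steady state this equals its total output.
τ = M / F = 3969 / 184040 = 0.02157 yr.

0.0216 yr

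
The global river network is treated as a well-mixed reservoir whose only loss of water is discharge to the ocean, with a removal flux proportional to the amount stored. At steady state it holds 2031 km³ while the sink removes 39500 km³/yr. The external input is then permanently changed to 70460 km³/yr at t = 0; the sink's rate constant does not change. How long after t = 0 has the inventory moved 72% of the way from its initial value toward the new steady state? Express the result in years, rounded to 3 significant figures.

0.0655 yr

τ = M₀/F₀ = 2031/39500 = 0.05142 yr.
The remaining gap fraction is e^(−t/τ); 72% covered ⇒ e^(−t/τ) = 0.280.
t = −τ ln(0.280) = 0.05142 × 1.273 = 0.06545 yr.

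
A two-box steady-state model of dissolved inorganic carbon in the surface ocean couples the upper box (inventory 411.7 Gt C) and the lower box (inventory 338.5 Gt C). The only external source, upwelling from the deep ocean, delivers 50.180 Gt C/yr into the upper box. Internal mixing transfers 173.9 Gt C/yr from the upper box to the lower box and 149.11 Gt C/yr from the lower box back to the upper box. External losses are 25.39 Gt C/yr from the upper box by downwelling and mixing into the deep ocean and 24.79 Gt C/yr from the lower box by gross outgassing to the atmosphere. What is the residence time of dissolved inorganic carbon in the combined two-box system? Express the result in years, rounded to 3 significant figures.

For the system as a whole, the A↔B exchange is internal and contributes nothing to the throughput; only the external sinks remove mass.
M_total = 411.7 + 338.5 = 750.20 Gt C.
ΣF_external_out = 25.39 + 24.79 = 50.180 Gt C/yr.
τ = M_total / ΣF_ext = 750.20 / 50.180 = 14.95 yr.

15.0 yr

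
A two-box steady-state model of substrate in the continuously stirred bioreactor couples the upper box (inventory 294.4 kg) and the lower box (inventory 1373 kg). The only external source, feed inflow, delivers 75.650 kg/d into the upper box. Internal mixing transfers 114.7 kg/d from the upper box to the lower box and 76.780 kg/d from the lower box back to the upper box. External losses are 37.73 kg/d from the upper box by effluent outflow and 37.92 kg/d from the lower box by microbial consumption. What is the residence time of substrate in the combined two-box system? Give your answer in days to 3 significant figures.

22.0 d

For the system as a whole, the A↔B exchange is internal and contributes nothing to the throughput; only the external sinks remove mass.
M_total = 294.4 + 1373 = 1667.4 kg.
ΣF_external_out = 37.73 + 37.92 = 75.650 kg/d.
τ = M_total / ΣF_ext = 1667.4 / 75.650 = 22.04 d.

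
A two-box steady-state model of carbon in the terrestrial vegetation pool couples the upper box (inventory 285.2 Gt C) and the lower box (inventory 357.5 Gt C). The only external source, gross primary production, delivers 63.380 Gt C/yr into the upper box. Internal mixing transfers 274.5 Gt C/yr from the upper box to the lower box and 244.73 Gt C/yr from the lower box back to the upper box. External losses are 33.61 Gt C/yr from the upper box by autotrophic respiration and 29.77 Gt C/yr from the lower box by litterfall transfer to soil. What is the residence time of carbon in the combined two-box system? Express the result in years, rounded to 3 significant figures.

Treat the two boxes together as one reservoir: the mixing fluxes between them are internal recycling, so τ = ΣM / Σ(external losses).
M_total = 285.2 + 357.5 = 642.70 Gt C.
ΣF_external_out = 33.61 + 29.77 = 63.380 Gt C/yr.
τ = M_total / ΣF_ext = 642.70 / 63.380 = 10.14 yr.

10.1 yr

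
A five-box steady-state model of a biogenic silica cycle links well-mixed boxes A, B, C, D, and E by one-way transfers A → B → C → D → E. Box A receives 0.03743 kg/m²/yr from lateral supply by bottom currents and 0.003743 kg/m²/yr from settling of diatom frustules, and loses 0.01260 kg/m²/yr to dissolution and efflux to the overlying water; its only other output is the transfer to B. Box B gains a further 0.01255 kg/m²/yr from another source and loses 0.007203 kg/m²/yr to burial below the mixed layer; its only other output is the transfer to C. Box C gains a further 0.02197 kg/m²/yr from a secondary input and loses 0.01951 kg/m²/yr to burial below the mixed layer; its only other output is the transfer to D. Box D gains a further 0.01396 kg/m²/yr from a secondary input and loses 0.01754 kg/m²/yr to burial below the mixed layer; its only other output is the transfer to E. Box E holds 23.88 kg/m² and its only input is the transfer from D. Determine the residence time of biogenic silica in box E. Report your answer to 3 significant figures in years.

Box A: F(A→B) = (0.03743 + 0.003743) − 0.01260 = 0.028573 kg/m²/yr.
Box B: F(B→C) = (0.028573 + 0.01255) − 0.007203 = 0.033920 kg/m²/yr.
Box C: F(C→D) = (0.033920 + 0.02197) − 0.01951 = 0.036380 kg/m²/yr.
Box D: F(D→E) = (0.036380 + 0.01396) − 0.01754 = 0.032800 kg/m²/yr.
Box E throughput = its input = 0.032800 kg/m²/yr; τ = 23.88 / 0.032800 = 728.0 yr.

728 yr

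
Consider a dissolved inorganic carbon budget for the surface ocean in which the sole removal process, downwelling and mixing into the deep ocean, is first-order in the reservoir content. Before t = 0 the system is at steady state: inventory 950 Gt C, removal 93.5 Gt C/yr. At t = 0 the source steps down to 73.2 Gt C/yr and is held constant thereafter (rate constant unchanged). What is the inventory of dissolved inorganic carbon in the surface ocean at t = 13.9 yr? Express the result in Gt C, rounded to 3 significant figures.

796 Gt C

τ = M₀/F₀ = 950/93.5 = 10.16 yr; rate constant k = 1/τ.
New steady state M_∞ = F₁/k = F₁·τ = 73.2 × 10.16 = 743.74 Gt C.
M(t) = M_∞ + (M₀ − M_∞)·e^(−t/τ); t/τ = 13.9/10.16 = 1.368, so e^(−t/τ) = 0.2546.
M(t) = 743.74 + 206.3 × 0.2546 = 796.26 Gt C.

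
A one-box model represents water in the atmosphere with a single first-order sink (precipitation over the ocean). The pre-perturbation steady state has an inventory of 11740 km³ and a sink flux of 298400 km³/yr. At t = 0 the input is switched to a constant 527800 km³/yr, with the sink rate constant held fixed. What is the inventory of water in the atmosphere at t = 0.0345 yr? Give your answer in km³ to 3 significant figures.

17000 km³

Residence time τ = M₀/F₀ = 0.03934 yr. The eventual steady state is M_∞ = M₀·(F₁/F₀) = 11740 × 527800/298400 = 20765 km³.
The anomaly ΔM(t) = M(t) − M_∞ decays as ΔM₀·e^(−t/τ) with ΔM₀ = 11740 − 20765 = −9025 km³.
At t = 0.0345 yr, e^(−t/τ) = e^(−0.8769) = 0.4161, so ΔM = −3755 km³ and M = 20765 − 3755 = 17010 km³.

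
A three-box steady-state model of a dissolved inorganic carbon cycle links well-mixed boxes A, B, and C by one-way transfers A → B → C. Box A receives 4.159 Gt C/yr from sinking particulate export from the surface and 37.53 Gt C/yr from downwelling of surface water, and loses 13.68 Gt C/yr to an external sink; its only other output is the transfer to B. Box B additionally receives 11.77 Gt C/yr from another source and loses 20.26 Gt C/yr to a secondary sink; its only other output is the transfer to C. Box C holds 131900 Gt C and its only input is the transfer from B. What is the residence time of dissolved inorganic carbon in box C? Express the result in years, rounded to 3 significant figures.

Box A: F(A→B) = (4.159 + 37.53) − 13.68 = 28.009 Gt C/yr.
Box B: F(B→C) = (28.009 + 11.77) − 20.26 = 19.519 Gt C/yr.
Box C throughput = its input = 19.519 Gt C/yr; τ = 131900 / 19.519 = 6758 yr.

6760 yr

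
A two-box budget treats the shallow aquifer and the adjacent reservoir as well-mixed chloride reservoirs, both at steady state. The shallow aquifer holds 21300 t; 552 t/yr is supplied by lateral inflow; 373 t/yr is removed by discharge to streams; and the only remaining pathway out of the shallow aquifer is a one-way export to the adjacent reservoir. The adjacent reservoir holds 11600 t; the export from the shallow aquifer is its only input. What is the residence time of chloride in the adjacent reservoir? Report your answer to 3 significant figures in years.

64.8 yr

Balance the shallow aquifer: ΣF_in = 552.00 t/yr.
Export to the adjacent reservoir = ΣF_in − (373) = 179.00 t/yr.
At steady state the output of the adjacent reservoir equals its input, 179.00 t/yr.
τ = M / F = 11600 / 179.00 = 64.80 yr.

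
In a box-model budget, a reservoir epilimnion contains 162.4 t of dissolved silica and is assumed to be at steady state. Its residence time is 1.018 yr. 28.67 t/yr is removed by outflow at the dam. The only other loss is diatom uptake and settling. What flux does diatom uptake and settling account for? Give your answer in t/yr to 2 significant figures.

Total removal F = M/τ = 162.4 / 1.018 = 159.5 t/yr.
Diatom uptake and settling = F − (28.67) = 159.5 − 28.67 = 130.9 t/yr.

130 t/yr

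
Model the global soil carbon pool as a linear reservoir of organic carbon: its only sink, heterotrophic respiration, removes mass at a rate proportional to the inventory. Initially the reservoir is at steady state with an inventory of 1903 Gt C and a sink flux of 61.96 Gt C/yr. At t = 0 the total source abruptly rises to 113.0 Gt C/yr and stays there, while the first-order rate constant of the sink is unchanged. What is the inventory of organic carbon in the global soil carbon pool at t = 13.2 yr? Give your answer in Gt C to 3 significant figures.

The sink rate constant is k = F₀/M₀ = 61.96/1903 = 0.03256 yr⁻¹.
Solving dM/dt = F₁ − kM with M(0) = M₀ gives M(t) = F₁/k + (M₀ − F₁/k)·e^(−kt).
F₁/k = 113.0/0.03256 = 3470.6 Gt C; kt = 0.03256 × 13.2 = 0.4298, e^(−kt) = 0.6507.
M(13.2) = 3470.6 + (1903 − 3470.6) × 0.6507 = 3470.6 − 1020 = 2450.6 Gt C.

2450 Gt C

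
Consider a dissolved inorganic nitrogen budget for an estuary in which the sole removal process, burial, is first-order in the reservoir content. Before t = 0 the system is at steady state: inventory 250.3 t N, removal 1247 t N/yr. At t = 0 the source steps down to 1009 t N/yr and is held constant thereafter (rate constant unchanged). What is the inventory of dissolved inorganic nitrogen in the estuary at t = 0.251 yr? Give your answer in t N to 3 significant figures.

216 t N

τ = M₀/F₀ = 250.3/1247 = 0.2007 yr; rate constant k = 1/τ.
New steady state M_∞ = F₁/k = F₁·τ = 1009 × 0.2007 = 202.53 t N.
M(t) = M_∞ + (M₀ − M_∞)·e^(−t/τ); t/τ = 0.251/0.2007 = 1.250, so e^(−t/τ) = 0.2864.
M(t) = 202.53 + 47.77 × 0.2864 = 216.21 t N.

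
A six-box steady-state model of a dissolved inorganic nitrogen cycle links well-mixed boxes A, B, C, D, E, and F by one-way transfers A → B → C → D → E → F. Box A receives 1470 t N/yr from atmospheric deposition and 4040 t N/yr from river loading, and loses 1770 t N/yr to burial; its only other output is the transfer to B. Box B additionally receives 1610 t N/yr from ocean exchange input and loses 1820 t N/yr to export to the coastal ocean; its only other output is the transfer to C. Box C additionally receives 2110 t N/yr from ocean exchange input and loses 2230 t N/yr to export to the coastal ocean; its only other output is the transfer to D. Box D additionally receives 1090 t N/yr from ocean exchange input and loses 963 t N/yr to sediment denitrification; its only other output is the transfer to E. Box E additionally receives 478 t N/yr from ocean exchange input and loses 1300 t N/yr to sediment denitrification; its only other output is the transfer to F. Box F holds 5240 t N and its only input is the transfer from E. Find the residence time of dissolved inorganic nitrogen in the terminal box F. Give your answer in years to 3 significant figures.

Box A: F(A→B) = (1470 + 4040) − 1770 = 3740.0 t N/yr.
Box B: F(B→C) = (3740.0 + 1610) − 1820 = 3530.0 t N/yr.
Box C: F(C→D) = (3530.0 + 2110) − 2230 = 3410.0 t N/yr.
Box D: F(D→E) = (3410.0 + 1090) − 963 = 3537.0 t N/yr.
Box E: F(E→F) = (3537.0 + 478) − 1300 = 2715.0 t N/yr.
Box F throughput = its input = 2715.0 t N/yr; τ = 5240 / 2715.0 = 1.930 yr.

1.93 yr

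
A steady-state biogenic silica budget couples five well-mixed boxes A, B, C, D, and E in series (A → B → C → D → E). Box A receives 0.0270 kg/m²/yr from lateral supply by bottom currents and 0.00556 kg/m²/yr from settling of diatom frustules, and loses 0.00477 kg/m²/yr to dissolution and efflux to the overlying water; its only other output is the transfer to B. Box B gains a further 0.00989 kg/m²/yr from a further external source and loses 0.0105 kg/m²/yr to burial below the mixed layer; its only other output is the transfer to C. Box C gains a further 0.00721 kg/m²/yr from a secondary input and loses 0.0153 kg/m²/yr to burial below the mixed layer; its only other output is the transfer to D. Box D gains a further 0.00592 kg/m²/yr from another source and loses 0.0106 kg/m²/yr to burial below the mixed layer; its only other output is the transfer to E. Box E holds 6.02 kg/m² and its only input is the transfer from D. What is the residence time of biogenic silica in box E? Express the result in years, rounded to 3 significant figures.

Box A: F(A→B) = (0.0270 + 0.00556) − 0.00477 = 0.027790 kg/m²/yr.
Box B: F(B→C) = (0.027790 + 0.00989) − 0.0105 = 0.027180 kg/m²/yr.
Box C: F(C→D) = (0.027180 + 0.00721) − 0.0153 = 0.019090 kg/m²/yr.
Box D: F(D→E) = (0.019090 + 0.00592) − 0.0106 = 0.014410 kg/m²/yr.
Box E throughput = its input = 0.014410 kg/m²/yr; τ = 6.02 / 0.014410 = 417.8 yr.

418 yr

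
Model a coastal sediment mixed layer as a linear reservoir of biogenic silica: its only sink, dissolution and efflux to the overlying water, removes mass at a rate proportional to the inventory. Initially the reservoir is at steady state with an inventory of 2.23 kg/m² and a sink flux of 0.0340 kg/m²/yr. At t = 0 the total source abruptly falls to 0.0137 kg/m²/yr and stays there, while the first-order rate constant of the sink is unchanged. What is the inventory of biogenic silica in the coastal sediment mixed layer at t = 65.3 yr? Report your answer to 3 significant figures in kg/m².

1.39 kg/m²

Residence time τ = M₀/F₀ = 65.59 yr. The eventual steady state is M_∞ = M₀·(F₁/F₀) = 2.23 × 0.0137/0.0340 = 0.89856 kg/m².
The anomaly ΔM(t) = M(t) − M_∞ decays as ΔM₀·e^(−t/τ) with ΔM₀ = 2.23 − 0.89856 = 1.331 kg/m².
At t = 65.3 yr, e^(−t/τ) = e^(−0.9956) = 0.3695, so ΔM = 0.4920 kg/m² and M = 0.89856 + 0.4920 = 1.3905 kg/m².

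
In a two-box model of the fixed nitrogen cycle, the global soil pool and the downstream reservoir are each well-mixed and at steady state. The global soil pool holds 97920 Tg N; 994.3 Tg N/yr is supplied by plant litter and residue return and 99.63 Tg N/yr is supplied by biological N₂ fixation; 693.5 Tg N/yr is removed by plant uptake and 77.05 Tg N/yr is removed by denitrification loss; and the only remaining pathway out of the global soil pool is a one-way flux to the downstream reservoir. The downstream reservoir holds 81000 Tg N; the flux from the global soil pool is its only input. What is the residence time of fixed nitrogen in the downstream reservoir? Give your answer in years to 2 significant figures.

Balance the global soil pool: ΣF_in = 994.3 + 99.63 = 1093.9 Tg N/yr.
Flux to the downstream reservoir = ΣF_in − (693.5 + 77.05) = 323.38 Tg N/yr.
At steady state the output of the downstream reservoir equals its input, 323.38 Tg N/yr.
τ = M / F = 81000 / 323.38 = 250.5 yr.

250 yr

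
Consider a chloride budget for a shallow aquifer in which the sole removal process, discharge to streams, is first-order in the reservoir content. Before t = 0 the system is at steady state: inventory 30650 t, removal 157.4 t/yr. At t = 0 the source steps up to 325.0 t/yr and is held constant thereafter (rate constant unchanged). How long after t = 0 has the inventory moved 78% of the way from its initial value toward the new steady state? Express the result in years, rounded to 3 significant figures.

295 yr

τ = M₀/F₀ = 30650/157.4 = 194.7 yr.
The remaining gap fraction is e^(−t/τ); 78% covered ⇒ e^(−t/τ) = 0.220.
t = −τ ln(0.220) = 194.7 × 1.514 = 294.8 yr.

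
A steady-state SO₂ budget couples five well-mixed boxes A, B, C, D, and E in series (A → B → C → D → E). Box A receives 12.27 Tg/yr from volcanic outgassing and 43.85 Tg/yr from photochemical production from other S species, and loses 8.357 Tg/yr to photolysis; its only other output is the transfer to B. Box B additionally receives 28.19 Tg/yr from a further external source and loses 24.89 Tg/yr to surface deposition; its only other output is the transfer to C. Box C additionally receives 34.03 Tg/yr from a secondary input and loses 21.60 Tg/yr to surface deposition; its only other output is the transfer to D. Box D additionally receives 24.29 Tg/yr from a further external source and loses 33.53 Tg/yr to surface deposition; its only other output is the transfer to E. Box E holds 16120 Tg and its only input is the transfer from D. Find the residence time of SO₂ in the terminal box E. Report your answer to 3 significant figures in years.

Box A: F(A→B) = (12.27 + 43.85) − 8.357 = 47.763 Tg/yr.
Box B: F(B→C) = (47.763 + 28.19) − 24.89 = 51.063 Tg/yr.
Box C: F(C→D) = (51.063 + 34.03) − 21.60 = 63.493 Tg/yr.
Box D: F(D→E) = (63.493 + 24.29) − 33.53 = 54.253 Tg/yr.
Box E throughput = its input = 54.253 Tg/yr; τ = 16120 / 54.253 = 297.1 yr.

297 yr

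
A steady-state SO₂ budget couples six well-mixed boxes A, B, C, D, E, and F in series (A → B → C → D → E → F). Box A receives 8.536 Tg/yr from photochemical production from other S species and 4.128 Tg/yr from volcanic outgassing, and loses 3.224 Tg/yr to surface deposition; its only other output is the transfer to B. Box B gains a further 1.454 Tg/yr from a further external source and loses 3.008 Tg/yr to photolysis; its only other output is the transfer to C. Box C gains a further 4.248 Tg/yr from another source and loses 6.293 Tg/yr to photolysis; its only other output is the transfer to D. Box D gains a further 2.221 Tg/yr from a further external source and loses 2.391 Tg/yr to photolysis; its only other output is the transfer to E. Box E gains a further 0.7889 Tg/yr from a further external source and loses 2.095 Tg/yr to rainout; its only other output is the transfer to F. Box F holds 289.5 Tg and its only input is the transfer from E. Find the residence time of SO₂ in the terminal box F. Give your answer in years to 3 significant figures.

66.3 yr

Box A: F(A→B) = (8.536 + 4.128) − 3.224 = 9.4400 Tg/yr.
Box B: F(B→C) = (9.4400 + 1.454) − 3.008 = 7.8860 Tg/yr.
Box C: F(C→D) = (7.8860 + 4.248) − 6.293 = 5.8410 Tg/yr.
Box D: F(D→E) = (5.8410 + 2.221) − 2.391 = 5.6710 Tg/yr.
Box E: F(E→F) = (5.6710 + 0.7889) − 2.095 = 4.3649 Tg/yr.
Box F throughput = its input = 4.3649 Tg/yr; τ = 289.5 / 4.3649 = 66.32 yr.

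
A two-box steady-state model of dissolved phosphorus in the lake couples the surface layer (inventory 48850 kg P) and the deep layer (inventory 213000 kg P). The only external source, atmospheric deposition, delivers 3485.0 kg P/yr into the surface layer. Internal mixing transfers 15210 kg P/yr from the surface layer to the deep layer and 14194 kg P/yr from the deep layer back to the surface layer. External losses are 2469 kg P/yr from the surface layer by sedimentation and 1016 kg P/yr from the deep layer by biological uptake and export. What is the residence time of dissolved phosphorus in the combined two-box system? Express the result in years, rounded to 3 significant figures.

75.1 yr

For the system as a whole, the A↔B exchange is internal and contributes nothing to the throughput; only the external sinks remove mass.
M_total = 48850 + 213000 = 261850 kg P.
ΣF_external_out = 2469 + 1016 = 3485.0 kg P/yr.
τ = M_total / ΣF_ext = 261850 / 3485.0 = 75.14 yr.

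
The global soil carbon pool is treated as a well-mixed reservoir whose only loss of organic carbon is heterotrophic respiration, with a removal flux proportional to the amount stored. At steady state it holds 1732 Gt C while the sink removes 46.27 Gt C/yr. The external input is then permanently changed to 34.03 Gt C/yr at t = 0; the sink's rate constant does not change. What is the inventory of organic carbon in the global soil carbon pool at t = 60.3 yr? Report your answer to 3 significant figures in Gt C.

1370 Gt C

Residence time τ = M₀/F₀ = 37.43 yr. The eventual steady state is M_∞ = M₀·(F₁/F₀) = 1732 × 34.03/46.27 = 1273.8 Gt C.
The anomaly ΔM(t) = M(t) − M_∞ decays as ΔM₀·e^(−t/τ) with ΔM₀ = 1732 − 1273.8 = 458.2 Gt C.
At t = 60.3 yr, e^(−t/τ) = e^(−1.611) = 0.1997, so ΔM = 91.50 Gt C and M = 1273.8 + 91.50 = 1365.3 Gt C.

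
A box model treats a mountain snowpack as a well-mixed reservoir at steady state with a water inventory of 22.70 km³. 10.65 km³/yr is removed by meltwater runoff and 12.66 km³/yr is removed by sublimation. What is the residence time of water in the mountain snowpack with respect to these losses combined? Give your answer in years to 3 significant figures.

Total removal = 10.65 + 12.66 = 23.310 km³/yr.
τ = M / ΣF_out = 22.70 / 23.310 = 0.9738 yr.

0.974 yr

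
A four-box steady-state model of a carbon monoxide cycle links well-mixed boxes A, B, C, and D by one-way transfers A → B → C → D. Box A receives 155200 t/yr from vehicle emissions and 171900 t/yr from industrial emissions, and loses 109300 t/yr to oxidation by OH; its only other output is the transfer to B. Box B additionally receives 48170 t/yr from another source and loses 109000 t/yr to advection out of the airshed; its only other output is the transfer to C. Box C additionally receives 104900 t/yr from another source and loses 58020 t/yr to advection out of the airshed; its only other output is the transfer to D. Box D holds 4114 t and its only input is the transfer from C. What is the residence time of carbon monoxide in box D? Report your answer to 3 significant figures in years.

0.0202 yr

Box A: F(A→B) = (155200 + 171900) − 109300 = 217800 t/yr.
Box B: F(B→C) = (217800 + 48170) − 109000 = 156970 t/yr.
Box C: F(C→D) = (156970 + 104900) − 58020 = 203850 t/yr.
Box D throughput = its input = 203850 t/yr; τ = 4114 / 203850 = 0.02018 yr.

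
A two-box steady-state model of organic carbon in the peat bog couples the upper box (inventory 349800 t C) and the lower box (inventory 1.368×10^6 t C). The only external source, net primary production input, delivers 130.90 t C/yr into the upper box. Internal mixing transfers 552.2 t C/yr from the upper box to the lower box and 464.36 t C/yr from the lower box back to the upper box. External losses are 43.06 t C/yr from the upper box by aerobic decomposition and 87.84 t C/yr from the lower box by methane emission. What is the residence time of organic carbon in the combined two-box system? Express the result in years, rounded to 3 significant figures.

For the system as a whole, the A↔B exchange is internal and contributes nothing to the throughput; only the external sinks remove mass.
M_total = 349800 + 1.368×10^6 = 1.7178×10^6 t C.
ΣF_external_out = 43.06 + 87.84 = 130.90 t C/yr.
τ = M_total / ΣF_ext = 1.7178×10^6 / 130.90 = 13120 yr.

13100 yr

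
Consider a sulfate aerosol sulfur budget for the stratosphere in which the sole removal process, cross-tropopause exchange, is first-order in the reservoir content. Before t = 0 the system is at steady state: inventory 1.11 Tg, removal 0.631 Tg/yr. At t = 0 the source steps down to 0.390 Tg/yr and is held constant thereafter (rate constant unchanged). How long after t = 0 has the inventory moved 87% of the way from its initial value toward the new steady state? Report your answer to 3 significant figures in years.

τ = M₀/F₀ = 1.11/0.631 = 1.759 yr.
The remaining gap fraction is e^(−t/τ); 87% covered ⇒ e^(−t/τ) = 0.130.
t = −τ ln(0.130) = 1.759 × 2.040 = 3.589 yr.

3.59 yr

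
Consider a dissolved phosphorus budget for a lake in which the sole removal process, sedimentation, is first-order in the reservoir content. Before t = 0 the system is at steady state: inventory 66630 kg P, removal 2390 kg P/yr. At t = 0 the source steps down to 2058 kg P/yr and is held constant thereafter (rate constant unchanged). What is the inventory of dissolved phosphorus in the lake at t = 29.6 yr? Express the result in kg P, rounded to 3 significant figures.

τ = M₀/F₀ = 66630/2390 = 27.88 yr; rate constant k = 1/τ.
New steady state M_∞ = F₁/k = F₁·τ = 2058 × 27.88 = 57374 kg P.
M(t) = M_∞ + (M₀ − M_∞)·e^(−t/τ); t/τ = 29.6/27.88 = 1.062, so e^(−t/τ) = 0.3459.
M(t) = 57374 + 9256 × 0.3459 = 60575 kg P.

60600 kg P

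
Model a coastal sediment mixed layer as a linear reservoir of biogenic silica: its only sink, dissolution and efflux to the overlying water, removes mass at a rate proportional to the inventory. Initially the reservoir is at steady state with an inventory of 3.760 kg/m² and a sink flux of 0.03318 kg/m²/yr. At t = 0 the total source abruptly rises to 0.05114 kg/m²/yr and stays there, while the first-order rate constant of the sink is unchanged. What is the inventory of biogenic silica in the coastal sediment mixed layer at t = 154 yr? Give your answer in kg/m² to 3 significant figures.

5.27 kg/m²

Residence time τ = M₀/F₀ = 113.3 yr. The eventual steady state is M_∞ = M₀·(F₁/F₀) = 3.760 × 0.05114/0.03318 = 5.7953 kg/m².
The anomaly ΔM(t) = M(t) − M_∞ decays as ΔM₀·e^(−t/τ) with ΔM₀ = 3.760 − 5.7953 = −2.035 kg/m².
At t = 154 yr, e^(−t/τ) = e^(−1.359) = 0.2569, so ΔM = −0.5229 kg/m² and M = 5.7953 − 0.5229 = 5.2723 kg/m².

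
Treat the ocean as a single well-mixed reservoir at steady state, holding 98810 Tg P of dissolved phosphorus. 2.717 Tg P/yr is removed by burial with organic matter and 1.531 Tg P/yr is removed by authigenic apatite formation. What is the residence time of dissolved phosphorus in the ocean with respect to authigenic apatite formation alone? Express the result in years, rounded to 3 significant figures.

Residence time with respect to a single sink: τ = M / F_sink.
τ = 98810 / 1.531 = 64540 yr.

64500 yr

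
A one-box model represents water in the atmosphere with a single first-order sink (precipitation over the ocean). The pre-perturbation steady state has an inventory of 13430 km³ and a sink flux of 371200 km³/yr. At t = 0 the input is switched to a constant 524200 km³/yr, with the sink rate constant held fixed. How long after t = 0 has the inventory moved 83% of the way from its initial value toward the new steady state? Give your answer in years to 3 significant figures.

0.0641 yr

τ = M₀/F₀ = 13430/371200 = 0.03618 yr.
The remaining gap fraction is e^(−t/τ); 83% covered ⇒ e^(−t/τ) = 0.170.
t = −τ ln(0.170) = 0.03618 × 1.772 = 0.06411 yr.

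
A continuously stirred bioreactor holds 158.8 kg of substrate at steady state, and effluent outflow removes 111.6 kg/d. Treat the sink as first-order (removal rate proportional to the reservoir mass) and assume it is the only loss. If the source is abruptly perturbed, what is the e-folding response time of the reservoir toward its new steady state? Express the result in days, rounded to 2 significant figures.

For a linear reservoir the response time equals the residence time τ = M/F.
τ = 158.8 / 111.6 = 1.423 d.

1.4 d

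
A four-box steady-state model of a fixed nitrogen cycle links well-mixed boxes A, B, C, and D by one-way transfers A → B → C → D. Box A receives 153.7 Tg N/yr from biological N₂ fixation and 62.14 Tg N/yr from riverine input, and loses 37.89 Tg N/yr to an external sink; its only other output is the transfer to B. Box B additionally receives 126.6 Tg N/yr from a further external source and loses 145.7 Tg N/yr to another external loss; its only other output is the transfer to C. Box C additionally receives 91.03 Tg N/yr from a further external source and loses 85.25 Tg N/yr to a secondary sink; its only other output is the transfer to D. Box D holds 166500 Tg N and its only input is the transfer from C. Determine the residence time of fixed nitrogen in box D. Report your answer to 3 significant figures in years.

Box A: F(A→B) = (153.7 + 62.14) − 37.89 = 177.95 Tg N/yr.
Box B: F(B→C) = (177.95 + 126.6) − 145.7 = 158.85 Tg N/yr.
Box C: F(C→D) = (158.85 + 91.03) − 85.25 = 164.63 Tg N/yr.
Box D throughput = its input = 164.63 Tg N/yr; τ = 166500 / 164.63 = 1011 yr.

1010 yr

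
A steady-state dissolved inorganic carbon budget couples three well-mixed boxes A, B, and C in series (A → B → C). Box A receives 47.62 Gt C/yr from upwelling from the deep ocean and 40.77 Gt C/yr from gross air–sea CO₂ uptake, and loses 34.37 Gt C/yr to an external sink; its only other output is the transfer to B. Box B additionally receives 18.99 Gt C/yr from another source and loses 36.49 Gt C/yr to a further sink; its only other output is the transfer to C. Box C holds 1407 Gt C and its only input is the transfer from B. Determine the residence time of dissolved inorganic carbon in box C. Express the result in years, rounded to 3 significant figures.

Box A: F(A→B) = (47.62 + 40.77) − 34.37 = 54.020 Gt C/yr.
Box B: F(B→C) = (54.020 + 18.99) − 36.49 = 36.520 Gt C/yr.
Box C throughput = its input = 36.520 Gt C/yr; τ = 1407 / 36.520 = 38.53 yr.

38.5 yr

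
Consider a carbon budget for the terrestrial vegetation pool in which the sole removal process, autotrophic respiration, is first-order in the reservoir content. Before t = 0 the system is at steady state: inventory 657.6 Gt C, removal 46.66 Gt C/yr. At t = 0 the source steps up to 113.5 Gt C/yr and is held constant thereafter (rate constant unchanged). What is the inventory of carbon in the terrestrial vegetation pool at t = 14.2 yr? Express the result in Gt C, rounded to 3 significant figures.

Residence time τ = M₀/F₀ = 14.09 yr. The eventual steady state is M_∞ = M₀·(F₁/F₀) = 657.6 × 113.5/46.66 = 1599.6 Gt C.
The anomaly ΔM(t) = M(t) − M_∞ decays as ΔM₀·e^(−t/τ) with ΔM₀ = 657.6 − 1599.6 = −942.0 Gt C.
At t = 14.2 yr, e^(−t/τ) = e^(−1.008) = 0.3651, so ΔM = −343.9 Gt C and M = 1599.6 − 343.9 = 1255.7 Gt C.

1260 Gt C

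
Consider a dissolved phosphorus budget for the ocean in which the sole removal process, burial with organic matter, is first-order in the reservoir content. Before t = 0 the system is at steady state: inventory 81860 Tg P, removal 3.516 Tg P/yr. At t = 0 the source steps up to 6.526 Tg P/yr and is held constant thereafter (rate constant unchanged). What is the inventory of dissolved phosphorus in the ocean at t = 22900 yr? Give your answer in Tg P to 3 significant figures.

The sink rate constant is k = F₀/M₀ = 3.516/81860 = 4.295×10^-5 yr⁻¹.
Solving dM/dt = F₁ − kM with M(0) = M₀ gives M(t) = F₁/k + (M₀ − F₁/k)·e^(−kt).
F₁/k = 6.526/4.295×10^-5 = 151940 Tg P; kt = 4.295×10^-5 × 22900 = 0.9836, e^(−kt) = 0.3740.
M(22900) = 151940 + (81860 − 151940) × 0.3740 = 151940 − 26210 = 125730 Tg P.

126000 Tg P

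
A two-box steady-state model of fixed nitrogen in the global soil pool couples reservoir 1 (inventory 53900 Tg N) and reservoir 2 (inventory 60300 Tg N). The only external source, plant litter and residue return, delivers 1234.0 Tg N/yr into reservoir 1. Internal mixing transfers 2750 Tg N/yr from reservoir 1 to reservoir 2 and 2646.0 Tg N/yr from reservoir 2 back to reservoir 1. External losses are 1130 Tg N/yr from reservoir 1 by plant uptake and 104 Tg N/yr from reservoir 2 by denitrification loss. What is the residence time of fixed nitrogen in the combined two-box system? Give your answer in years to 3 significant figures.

92.5 yr

Treat the two boxes together as one reservoir: the mixing fluxes between them are internal recycling, so τ = ΣM / Σ(external losses).
M_total = 53900 + 60300 = 114200 Tg N.
ΣF_external_out = 1130 + 104 = 1234.0 Tg N/yr.
τ = M_total / ΣF_ext = 114200 / 1234.0 = 92.54 yr.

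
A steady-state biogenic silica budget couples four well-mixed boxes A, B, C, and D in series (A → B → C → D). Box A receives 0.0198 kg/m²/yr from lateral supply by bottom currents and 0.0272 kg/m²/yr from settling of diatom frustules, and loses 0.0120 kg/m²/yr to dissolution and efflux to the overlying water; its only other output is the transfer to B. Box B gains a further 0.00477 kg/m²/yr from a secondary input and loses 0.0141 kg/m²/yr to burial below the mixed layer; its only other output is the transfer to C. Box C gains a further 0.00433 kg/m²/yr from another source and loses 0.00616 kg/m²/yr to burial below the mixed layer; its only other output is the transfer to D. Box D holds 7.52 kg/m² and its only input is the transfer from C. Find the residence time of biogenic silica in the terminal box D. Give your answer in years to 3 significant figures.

315 yr

Box A: F(A→B) = (0.0198 + 0.0272) − 0.0120 = 0.035000 kg/m²/yr.
Box B: F(B→C) = (0.035000 + 0.00477) − 0.0141 = 0.025670 kg/m²/yr.
Box C: F(C→D) = (0.025670 + 0.00433) − 0.00616 = 0.023840 kg/m²/yr.
Box D throughput = its input = 0.023840 kg/m²/yr; τ = 7.52 / 0.023840 = 315.4 yr.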